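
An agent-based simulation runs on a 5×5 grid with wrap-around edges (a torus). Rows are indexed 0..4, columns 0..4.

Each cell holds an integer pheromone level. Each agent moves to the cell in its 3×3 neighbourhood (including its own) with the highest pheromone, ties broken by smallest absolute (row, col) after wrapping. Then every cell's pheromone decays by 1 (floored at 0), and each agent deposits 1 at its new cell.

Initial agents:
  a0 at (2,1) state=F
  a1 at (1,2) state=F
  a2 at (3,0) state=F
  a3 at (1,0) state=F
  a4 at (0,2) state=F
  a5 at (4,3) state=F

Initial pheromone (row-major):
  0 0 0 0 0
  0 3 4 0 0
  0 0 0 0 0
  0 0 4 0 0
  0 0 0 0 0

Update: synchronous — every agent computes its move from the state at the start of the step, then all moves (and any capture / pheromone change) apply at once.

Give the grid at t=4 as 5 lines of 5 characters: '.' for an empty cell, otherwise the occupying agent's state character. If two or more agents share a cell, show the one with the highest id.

.....
..F..
.....
..F..
.....

t=1: a0@(1,2) a1@(1,2) a2@(2,0) a3@(1,1) a4@(1,2) a5@(3,2) | pheromone: 0 0 0 0 0 / 0 3 6 0 0 / 1 0 0 0 0 / 0 0 4 0 0 / 0 0 0 0 0
t=2: a0@(1,2) a1@(1,2) a2@(1,1) a3@(1,2) a4@(1,2) a5@(3,2) | pheromone: 0 0 0 0 0 / 0 3 9 0 0 / 0 0 0 0 0 / 0 0 4 0 0 / 0 0 0 0 0
t=3: a0@(1,2) a1@(1,2) a2@(1,2) a3@(1,2) a4@(1,2) a5@(3,2) | pheromone: 0 0 0 0 0 / 0 2 13 0 0 / 0 0 0 0 0 / 0 0 4 0 0 / 0 0 0 0 0
t=4: a0@(1,2) a1@(1,2) a2@(1,2) a3@(1,2) a4@(1,2) a5@(3,2) | pheromone: 0 0 0 0 0 / 0 1 17 0 0 / 0 0 0 0 0 / 0 0 4 0 0 / 0 0 0 0 0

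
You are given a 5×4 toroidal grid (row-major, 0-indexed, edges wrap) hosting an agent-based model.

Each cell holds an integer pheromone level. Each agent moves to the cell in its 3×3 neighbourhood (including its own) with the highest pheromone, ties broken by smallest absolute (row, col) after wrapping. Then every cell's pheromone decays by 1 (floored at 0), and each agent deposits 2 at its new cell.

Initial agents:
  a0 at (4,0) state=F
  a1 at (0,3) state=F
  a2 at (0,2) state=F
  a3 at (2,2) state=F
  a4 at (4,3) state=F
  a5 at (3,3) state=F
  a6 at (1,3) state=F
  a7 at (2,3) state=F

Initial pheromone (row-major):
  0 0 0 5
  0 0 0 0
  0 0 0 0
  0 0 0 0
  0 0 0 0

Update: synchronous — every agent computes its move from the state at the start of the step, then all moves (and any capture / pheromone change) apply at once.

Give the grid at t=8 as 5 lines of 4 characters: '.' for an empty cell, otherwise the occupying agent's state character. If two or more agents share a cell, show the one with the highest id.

...F
....
....
....
....

t=1: a0@(0,3) a1@(0,3) a2@(0,3) a3@(1,1) a4@(0,3) a5@(2,0) a6@(0,3) a7@(1,0) | pheromone: 0 0 0 14 / 2 2 0 0 / 2 0 0 0 / 0 0 0 0 / 0 0 0 0
t=2: a0@(0,3) a1@(0,3) a2@(0,3) a3@(1,0) a4@(0,3) a5@(1,0) a6@(0,3) a7@(0,3) | pheromone: 0 0 0 25 / 5 1 0 0 / 1 0 0 0 / 0 0 0 0 / 0 0 0 0
t=3: a0@(0,3) a1@(0,3) a2@(0,3) a3@(0,3) a4@(0,3) a5@(0,3) a6@(0,3) a7@(0,3) | pheromone: 0 0 0 40 / 4 0 0 0 / 0 0 0 0 / 0 0 0 0 / 0 0 0 0
t=4: a0@(0,3) a1@(0,3) a2@(0,3) a3@(0,3) a4@(0,3) a5@(0,3) a6@(0,3) a7@(0,3) | pheromone: 0 0 0 55 / 3 0 0 0 / 0 0 0 0 / 0 0 0 0 / 0 0 0 0
t=5: a0@(0,3) a1@(0,3) a2@(0,3) a3@(0,3) a4@(0,3) a5@(0,3) a6@(0,3) a7@(0,3) | pheromone: 0 0 0 70 / 2 0 0 0 / 0 0 0 0 / 0 0 0 0 / 0 0 0 0
t=6: a0@(0,3) a1@(0,3) a2@(0,3) a3@(0,3) a4@(0,3) a5@(0,3) a6@(0,3) a7@(0,3) | pheromone: 0 0 0 85 / 1 0 0 0 / 0 0 0 0 / 0 0 0 0 / 0 0 0 0
t=7: a0@(0,3) a1@(0,3) a2@(0,3) a3@(0,3) a4@(0,3) a5@(0,3) a6@(0,3) a7@(0,3) | pheromone: 0 0 0 100 / 0 0 0 0 / 0 0 0 0 / 0 0 0 0 / 0 0 0 0
t=8: a0@(0,3) a1@(0,3) a2@(0,3) a3@(0,3) a4@(0,3) a5@(0,3) a6@(0,3) a7@(0,3) | pheromone: 0 0 0 115 / 0 0 0 0 / 0 0 0 0 / 0 0 0 0 / 0 0 0 0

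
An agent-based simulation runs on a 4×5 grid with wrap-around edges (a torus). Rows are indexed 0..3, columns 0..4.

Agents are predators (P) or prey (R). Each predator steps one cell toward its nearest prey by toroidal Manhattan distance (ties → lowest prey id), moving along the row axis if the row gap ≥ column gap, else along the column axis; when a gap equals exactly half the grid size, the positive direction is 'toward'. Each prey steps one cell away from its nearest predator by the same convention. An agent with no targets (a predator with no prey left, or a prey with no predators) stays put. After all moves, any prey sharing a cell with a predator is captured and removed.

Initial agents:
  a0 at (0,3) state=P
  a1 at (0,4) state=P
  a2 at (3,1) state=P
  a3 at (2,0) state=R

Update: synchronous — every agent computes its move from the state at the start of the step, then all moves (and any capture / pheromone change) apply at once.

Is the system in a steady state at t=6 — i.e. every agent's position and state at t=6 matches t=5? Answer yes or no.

t=1: a0@(1,3):P a1@(1,4):P a2@(2,1):P a3@(1,0):R
t=2: a0@(1,4):P a1@(1,0):P a2@(1,1):P
t=3: (unchanged — steady state)

yes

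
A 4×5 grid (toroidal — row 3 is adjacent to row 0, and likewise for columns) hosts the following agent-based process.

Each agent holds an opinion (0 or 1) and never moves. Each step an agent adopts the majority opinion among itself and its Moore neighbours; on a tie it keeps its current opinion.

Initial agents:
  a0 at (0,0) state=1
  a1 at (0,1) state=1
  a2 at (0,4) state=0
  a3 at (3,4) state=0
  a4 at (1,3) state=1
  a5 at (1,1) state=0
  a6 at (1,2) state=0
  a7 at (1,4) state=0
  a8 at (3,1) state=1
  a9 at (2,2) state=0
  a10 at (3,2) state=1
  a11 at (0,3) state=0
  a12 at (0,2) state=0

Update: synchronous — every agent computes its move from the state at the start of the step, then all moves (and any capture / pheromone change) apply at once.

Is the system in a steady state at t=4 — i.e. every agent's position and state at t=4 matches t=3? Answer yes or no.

yes

t=1: a0@(0,0):0 a1@(0,1):1 a2@(0,4):0 a3@(3,4):0 a4@(1,3):0 a5@(1,1):0 a6@(1,2):0 a7@(1,4):0 a8@(3,1):1 a9@(2,2):0 a10@(3,2):1 a11@(0,3):0 a12@(0,2):0
t=2: a0@(0,0):0 a1@(0,1):0 a2@(0,4):0 a3@(3,4):0 a4@(1,3):0 a5@(1,1):0 a6@(1,2):0 a7@(1,4):0 a8@(3,1):1 a9@(2,2):0 a10@(3,2):1 a11@(0,3):0 a12@(0,2):0
t=3: a0@(0,0):0 a1@(0,1):0 a2@(0,4):0 a3@(3,4):0 a4@(1,3):0 a5@(1,1):0 a6@(1,2):0 a7@(1,4):0 a8@(3,1):0 a9@(2,2):0 a10@(3,2):0 a11@(0,3):0 a12@(0,2):0
t=4: (unchanged — steady state)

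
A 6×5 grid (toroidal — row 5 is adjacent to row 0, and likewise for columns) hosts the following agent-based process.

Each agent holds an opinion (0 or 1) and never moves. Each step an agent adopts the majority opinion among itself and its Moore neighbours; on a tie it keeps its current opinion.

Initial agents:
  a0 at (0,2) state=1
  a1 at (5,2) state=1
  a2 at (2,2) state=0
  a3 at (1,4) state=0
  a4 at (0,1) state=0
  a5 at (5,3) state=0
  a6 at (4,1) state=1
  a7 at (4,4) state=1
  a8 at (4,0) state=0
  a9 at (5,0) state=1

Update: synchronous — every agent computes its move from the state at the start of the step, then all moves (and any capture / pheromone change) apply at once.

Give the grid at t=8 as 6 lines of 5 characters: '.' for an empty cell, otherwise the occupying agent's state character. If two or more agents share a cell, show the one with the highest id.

.11..
....0
..0..
.....
11..1
1.11.

t=1: a0@(0,2):1 a1@(5,2):1 a2@(2,2):0 a3@(1,4):0 a4@(0,1):1 a5@(5,3):1 a6@(4,1):1 a7@(4,4):1 a8@(4,0):1 a9@(5,0):1
t=2: (unchanged — steady state)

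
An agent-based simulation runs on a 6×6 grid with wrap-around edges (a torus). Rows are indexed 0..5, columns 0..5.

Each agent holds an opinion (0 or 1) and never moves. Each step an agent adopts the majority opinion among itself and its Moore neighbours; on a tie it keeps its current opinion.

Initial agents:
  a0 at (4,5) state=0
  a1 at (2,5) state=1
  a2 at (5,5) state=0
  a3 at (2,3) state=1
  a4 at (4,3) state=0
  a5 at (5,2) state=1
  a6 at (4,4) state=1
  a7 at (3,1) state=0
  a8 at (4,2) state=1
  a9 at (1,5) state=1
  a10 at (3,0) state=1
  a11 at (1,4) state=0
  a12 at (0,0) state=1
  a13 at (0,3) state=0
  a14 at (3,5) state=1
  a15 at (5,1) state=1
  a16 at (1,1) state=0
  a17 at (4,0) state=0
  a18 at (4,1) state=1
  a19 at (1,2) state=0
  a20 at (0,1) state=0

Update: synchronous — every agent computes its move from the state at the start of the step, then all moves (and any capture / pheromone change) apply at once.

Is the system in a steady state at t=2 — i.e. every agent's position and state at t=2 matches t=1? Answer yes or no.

no

t=1: a0@(4,5):0 a1@(2,5):1 a2@(5,5):0 a3@(2,3):0 a4@(4,3):1 a5@(5,2):1 a6@(4,4):0 a7@(3,1):1 a8@(4,2):1 a9@(1,5):1 a10@(3,0):1 a11@(1,4):1 a12@(0,0):1 a13@(0,3):0 a14@(3,5):1 a15@(5,1):1 a16@(1,1):0 a17@(4,0):0 a18@(4,1):1 a19@(1,2):0 a20@(0,1):0
t=2: a0@(4,5):0 a1@(2,5):1 a2@(5,5):0 a3@(2,3):0 a4@(4,3):1 a5@(5,2):1 a6@(4,4):0 a7@(3,1):1 a8@(4,2):1 a9@(1,5):1 a10@(3,0):1 a11@(1,4):1 a12@(0,0):1 a13@(0,3):0 a14@(3,5):1 a15@(5,1):1 a16@(1,1):0 a17@(4,0):1 a18@(4,1):1 a19@(1,2):0 a20@(0,1):0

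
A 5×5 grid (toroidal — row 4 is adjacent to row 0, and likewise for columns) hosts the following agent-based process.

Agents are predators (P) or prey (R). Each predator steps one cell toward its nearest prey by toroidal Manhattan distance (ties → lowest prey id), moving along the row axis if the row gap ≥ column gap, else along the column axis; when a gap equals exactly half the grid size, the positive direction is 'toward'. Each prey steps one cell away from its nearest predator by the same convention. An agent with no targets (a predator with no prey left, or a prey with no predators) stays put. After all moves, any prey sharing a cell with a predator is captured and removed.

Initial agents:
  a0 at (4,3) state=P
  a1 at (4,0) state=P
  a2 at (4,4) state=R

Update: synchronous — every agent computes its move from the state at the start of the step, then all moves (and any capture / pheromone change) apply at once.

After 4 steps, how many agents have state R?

t=1: a0@(4,4):P a1@(4,4):P a2@(4,0):R
t=2: a0@(4,0):P a1@(4,0):P a2@(4,1):R
t=3: a0@(4,1):P a1@(4,1):P a2@(4,2):R
t=4: a0@(4,2):P a1@(4,2):P a2@(4,3):R

1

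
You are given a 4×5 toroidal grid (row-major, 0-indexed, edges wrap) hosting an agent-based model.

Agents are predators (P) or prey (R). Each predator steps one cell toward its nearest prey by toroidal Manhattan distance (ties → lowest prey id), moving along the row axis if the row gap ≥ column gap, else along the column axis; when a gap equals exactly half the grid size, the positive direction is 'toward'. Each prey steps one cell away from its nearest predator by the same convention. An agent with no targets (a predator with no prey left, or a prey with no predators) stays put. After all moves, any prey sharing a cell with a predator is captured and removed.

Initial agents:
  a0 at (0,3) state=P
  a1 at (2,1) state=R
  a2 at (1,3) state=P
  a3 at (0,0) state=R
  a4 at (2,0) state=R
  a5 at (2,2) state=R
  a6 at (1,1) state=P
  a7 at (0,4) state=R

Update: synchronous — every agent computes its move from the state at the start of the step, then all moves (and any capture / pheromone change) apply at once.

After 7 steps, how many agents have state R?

t=1: a0@(0,4):P a1@(3,1):R a2@(2,3):P a3@(0,1):R a4@(3,0):R a5@(3,2):R a6@(2,1):P a7@(0,0):R
t=2: a0@(0,0):P a1@(0,1):R a2@(3,3):P a3@(0,2):R a4@(2,0):R a5@(0,2):R a6@(3,1):P a7@(0,1):R
t=3: a0@(0,1):P a1@(0,2):R a2@(0,3):P a4@(1,0):R a6@(0,1):P a7@(0,2):R
t=4: a0@(0,2):P a1@(0,3):R a2@(0,2):P a4@(2,0):R a6@(0,2):P a7@(0,3):R
t=5: a0@(0,3):P a1@(0,4):R a2@(0,3):P a4@(1,0):R a6@(0,3):P a7@(0,4):R
t=6: a0@(0,4):P a1@(0,0):R a2@(0,4):P a4@(1,1):R a6@(0,4):P a7@(0,0):R
t=7: a0@(0,0):P a1@(0,1):R a2@(0,0):P a4@(1,2):R a6@(0,0):P a7@(0,1):R

3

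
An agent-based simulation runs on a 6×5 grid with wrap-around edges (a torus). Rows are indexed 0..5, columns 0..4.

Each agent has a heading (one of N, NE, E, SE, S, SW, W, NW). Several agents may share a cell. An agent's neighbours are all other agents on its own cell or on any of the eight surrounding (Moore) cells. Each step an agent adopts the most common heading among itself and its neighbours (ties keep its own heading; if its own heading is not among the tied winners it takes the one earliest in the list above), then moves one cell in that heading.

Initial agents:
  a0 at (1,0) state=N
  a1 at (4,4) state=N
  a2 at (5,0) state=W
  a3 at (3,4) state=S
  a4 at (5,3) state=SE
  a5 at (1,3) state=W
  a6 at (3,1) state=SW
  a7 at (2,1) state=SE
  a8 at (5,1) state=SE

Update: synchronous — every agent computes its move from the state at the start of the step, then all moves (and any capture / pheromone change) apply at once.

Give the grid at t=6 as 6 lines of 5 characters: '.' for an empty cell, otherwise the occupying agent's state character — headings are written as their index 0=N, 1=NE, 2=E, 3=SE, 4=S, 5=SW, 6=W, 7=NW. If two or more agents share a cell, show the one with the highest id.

t=1: a0@(0,0):N a1@(3,4):N a2@(5,4):W a3@(4,4):S a4@(0,4):SE a5@(1,2):W a6@(4,0):SW a7@(3,2):SE a8@(0,2):SE
t=2: a0@(5,0):N a1@(2,4):N a2@(5,3):W a3@(5,4):S a4@(1,0):SE a5@(1,1):W a6@(5,4):SW a7@(4,3):SE a8@(1,3):SE
t=3: a0@(4,0):N a1@(3,0):SE a2@(5,2):W a3@(0,4):S a4@(2,1):SE a5@(1,0):W a6@(0,3):SW a7@(5,4):SE a8@(2,4):SE
t=4: a0@(5,1):SE a1@(4,1):SE a2@(5,1):W a3@(1,4):S a4@(3,2):SE a5@(2,1):SE a6@(1,2):SW a7@(0,0):SE a8@(3,0):SE
t=5: a0@(0,2):SE a1@(5,2):SE a2@(0,2):SE a3@(2,4):S a4@(4,3):SE a5@(3,2):SE a6@(2,1):SW a7@(1,1):SE a8@(4,1):SE
t=6: a0@(1,3):SE a1@(0,3):SE a2@(1,3):SE a3@(3,4):S a4@(5,4):SE a5@(4,3):SE a6@(3,2):SE a7@(2,2):SE a8@(5,2):SE

...3.
...3.
..3..
..3.4
...3.
..3.3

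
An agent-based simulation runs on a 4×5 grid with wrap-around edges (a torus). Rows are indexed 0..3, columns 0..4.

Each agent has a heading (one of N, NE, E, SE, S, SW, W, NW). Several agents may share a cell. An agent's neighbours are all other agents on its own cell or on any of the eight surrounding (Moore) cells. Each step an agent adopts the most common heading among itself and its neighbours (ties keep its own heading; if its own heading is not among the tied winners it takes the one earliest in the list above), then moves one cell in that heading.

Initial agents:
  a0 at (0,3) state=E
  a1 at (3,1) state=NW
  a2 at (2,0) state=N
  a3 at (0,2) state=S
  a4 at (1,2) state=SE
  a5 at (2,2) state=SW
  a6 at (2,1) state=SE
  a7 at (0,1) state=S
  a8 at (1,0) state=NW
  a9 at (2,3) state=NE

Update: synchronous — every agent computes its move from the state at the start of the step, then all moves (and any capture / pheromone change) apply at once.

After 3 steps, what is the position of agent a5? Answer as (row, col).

(3, 3)

t=1: a0@(0,4):E a1@(0,1):S a2@(1,4):NW a3@(1,2):S a4@(2,3):SE a5@(3,3):SE a6@(3,2):SE a7@(1,1):S a8@(0,4):NW a9@(1,4):NE
t=2: a0@(3,3):NW a1@(1,1):S a2@(0,3):NW a3@(2,2):S a4@(3,4):SE a5@(0,4):SE a6@(0,3):SE a7@(2,1):S a8@(3,3):NW a9@(0,3):NW
t=3: a0@(2,2):NW a1@(2,1):S a2@(3,2):NW a3@(3,2):S a4@(2,3):NW a5@(3,3):NW a6@(3,2):NW a7@(3,1):S a8@(2,2):NW a9@(3,2):NW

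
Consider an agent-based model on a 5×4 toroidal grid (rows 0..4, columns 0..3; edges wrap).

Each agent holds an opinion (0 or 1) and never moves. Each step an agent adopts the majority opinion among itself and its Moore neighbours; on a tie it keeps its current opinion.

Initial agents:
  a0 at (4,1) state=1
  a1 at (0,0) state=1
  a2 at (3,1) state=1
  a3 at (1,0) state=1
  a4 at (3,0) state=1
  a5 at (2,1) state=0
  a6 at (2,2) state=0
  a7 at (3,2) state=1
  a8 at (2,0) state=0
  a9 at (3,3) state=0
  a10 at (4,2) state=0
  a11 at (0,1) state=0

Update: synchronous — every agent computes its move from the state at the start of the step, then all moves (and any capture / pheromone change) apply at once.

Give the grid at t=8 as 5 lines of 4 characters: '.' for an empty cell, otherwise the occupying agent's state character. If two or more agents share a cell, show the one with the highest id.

11..
1...
000.
0000
.00.

t=1: a0@(4,1):1 a1@(0,0):1 a2@(3,1):1 a3@(1,0):0 a4@(3,0):1 a5@(2,1):1 a6@(2,2):0 a7@(3,2):0 a8@(2,0):0 a9@(3,3):0 a10@(4,2):0 a11@(0,1):1
t=2: a0@(4,1):1 a1@(0,0):1 a2@(3,1):1 a3@(1,0):1 a4@(3,0):1 a5@(2,1):0 a6@(2,2):0 a7@(3,2):0 a8@(2,0):0 a9@(3,3):0 a10@(4,2):0 a11@(0,1):1
t=3: a0@(4,1):1 a1@(0,0):1 a2@(3,1):0 a3@(1,0):1 a4@(3,0):1 a5@(2,1):0 a6@(2,2):0 a7@(3,2):0 a8@(2,0):0 a9@(3,3):0 a10@(4,2):0 a11@(0,1):1
t=4: a0@(4,1):1 a1@(0,0):1 a2@(3,1):0 a3@(1,0):1 a4@(3,0):0 a5@(2,1):0 a6@(2,2):0 a7@(3,2):0 a8@(2,0):0 a9@(3,3):0 a10@(4,2):0 a11@(0,1):1
t=5: a0@(4,1):0 a1@(0,0):1 a2@(3,1):0 a3@(1,0):1 a4@(3,0):0 a5@(2,1):0 a6@(2,2):0 a7@(3,2):0 a8@(2,0):0 a9@(3,3):0 a10@(4,2):0 a11@(0,1):1
t=6: (unchanged — steady state)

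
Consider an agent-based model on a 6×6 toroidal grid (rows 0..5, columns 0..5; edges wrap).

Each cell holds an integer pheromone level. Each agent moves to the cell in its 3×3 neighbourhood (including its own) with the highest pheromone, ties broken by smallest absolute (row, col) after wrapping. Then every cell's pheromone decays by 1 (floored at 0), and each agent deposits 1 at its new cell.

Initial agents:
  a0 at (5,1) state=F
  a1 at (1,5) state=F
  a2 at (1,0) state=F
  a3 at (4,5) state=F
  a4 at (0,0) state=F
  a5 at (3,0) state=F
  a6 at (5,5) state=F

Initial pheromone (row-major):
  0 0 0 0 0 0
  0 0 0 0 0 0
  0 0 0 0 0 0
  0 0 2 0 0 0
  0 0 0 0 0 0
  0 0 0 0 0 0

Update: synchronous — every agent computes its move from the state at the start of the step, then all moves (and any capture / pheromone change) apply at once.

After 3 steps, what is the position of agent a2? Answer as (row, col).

t=1: a0@(0,0) a1@(0,0) a2@(0,0) a3@(3,0) a4@(0,0) a5@(2,0) a6@(0,0) | pheromone: 5 0 0 0 0 0 / 0 0 0 0 0 0 / 1 0 0 0 0 0 / 1 0 1 0 0 0 / 0 0 0 0 0 0 / 0 0 0 0 0 0
t=2: a0@(0,0) a1@(0,0) a2@(0,0) a3@(2,0) a4@(0,0) a5@(2,0) a6@(0,0) | pheromone: 9 0 0 0 0 0 / 0 0 0 0 0 0 / 2 0 0 0 0 0 / 0 0 0 0 0 0 / 0 0 0 0 0 0 / 0 0 0 0 0 0
t=3: a0@(0,0) a1@(0,0) a2@(0,0) a3@(2,0) a4@(0,0) a5@(2,0) a6@(0,0) | pheromone: 13 0 0 0 0 0 / 0 0 0 0 0 0 / 3 0 0 0 0 0 / 0 0 0 0 0 0 / 0 0 0 0 0 0 / 0 0 0 0 0 0

(0, 0)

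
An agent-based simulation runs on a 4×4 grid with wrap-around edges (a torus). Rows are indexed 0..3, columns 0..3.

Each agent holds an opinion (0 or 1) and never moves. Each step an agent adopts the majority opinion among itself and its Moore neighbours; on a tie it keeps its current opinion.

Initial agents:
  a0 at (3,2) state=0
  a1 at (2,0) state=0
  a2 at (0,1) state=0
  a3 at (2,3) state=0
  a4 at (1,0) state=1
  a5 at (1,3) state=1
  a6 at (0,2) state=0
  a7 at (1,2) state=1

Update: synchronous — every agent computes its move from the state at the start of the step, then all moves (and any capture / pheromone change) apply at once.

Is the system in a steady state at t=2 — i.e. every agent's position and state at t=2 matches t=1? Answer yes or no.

t=1: a0@(3,2):0 a1@(2,0):0 a2@(0,1):0 a3@(2,3):0 a4@(1,0):0 a5@(1,3):1 a6@(0,2):0 a7@(1,2):0
t=2: a0@(3,2):0 a1@(2,0):0 a2@(0,1):0 a3@(2,3):0 a4@(1,0):0 a5@(1,3):0 a6@(0,2):0 a7@(1,2):0

no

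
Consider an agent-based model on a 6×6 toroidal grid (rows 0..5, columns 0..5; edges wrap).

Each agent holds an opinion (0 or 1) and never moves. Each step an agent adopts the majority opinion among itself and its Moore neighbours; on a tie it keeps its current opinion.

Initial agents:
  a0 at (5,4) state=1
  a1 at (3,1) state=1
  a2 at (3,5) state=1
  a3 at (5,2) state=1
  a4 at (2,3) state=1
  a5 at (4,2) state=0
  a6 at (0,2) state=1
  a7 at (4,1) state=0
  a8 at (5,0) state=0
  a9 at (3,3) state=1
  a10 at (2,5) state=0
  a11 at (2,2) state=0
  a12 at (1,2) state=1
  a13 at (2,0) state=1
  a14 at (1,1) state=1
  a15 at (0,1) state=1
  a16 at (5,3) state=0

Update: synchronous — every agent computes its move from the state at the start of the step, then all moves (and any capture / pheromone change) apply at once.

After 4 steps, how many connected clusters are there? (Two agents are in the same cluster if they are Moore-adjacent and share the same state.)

t=1: a0@(5,4):1 a1@(3,1):0 a2@(3,5):1 a3@(5,2):1 a4@(2,3):1 a5@(4,2):0 a6@(0,2):1 a7@(4,1):0 a8@(5,0):0 a9@(3,3):1 a10@(2,5):1 a11@(2,2):1 a12@(1,2):1 a13@(2,0):1 a14@(1,1):1 a15@(0,1):1 a16@(5,3):1
t=2: (unchanged — steady state)

2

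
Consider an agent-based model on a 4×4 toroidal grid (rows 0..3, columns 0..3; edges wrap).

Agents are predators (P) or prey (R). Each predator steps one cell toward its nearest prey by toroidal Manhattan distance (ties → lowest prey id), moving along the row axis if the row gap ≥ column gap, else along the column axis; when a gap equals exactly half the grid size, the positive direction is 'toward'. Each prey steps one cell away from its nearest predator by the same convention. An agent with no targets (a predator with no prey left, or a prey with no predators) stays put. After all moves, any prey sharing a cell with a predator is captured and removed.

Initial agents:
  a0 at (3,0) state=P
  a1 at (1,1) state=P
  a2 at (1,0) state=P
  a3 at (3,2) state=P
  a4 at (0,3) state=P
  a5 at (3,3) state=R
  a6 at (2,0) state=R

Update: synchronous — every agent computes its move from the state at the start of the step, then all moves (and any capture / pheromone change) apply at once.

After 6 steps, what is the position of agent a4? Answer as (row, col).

t=1: a0@(3,3):P a1@(2,1):P a2@(2,0):P a3@(3,3):P a4@(3,3):P a5@(3,2):R a6@(1,0):R
t=2: a0@(3,2):P a1@(3,1):P a2@(1,0):P a3@(3,2):P a4@(3,2):P a6@(0,0):R
t=3: a0@(3,3):P a1@(0,1):P a2@(0,0):P a3@(3,3):P a4@(3,3):P a6@(3,0):R
t=4: a0@(3,0):P a1@(3,1):P a2@(3,0):P a3@(3,0):P a4@(3,0):P
t=5: (unchanged — steady state)

(3, 0)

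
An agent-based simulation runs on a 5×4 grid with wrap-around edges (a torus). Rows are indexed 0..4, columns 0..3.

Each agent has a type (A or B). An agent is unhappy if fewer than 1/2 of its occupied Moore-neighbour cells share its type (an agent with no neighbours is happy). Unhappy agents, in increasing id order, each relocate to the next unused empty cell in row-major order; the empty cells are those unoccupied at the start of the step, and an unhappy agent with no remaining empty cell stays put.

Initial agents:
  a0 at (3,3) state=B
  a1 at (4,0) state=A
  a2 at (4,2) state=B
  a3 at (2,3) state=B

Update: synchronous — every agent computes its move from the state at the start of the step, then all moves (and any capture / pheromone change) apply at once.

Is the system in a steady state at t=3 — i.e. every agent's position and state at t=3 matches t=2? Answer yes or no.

yes

t=1: a0@(3,3):B a1@(0,0):A a2@(4,2):B a3@(2,3):B
t=2: (unchanged — steady state)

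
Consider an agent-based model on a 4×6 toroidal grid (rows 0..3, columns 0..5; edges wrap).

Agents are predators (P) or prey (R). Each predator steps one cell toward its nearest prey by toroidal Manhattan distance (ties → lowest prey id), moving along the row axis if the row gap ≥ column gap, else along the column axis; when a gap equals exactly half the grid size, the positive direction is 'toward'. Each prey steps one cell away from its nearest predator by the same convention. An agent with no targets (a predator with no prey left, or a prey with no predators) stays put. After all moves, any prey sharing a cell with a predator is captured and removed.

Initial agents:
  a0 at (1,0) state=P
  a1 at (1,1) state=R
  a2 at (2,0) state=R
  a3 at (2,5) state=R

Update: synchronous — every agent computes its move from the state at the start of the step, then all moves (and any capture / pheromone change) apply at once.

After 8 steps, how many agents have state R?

t=1: a0@(1,1):P a1@(1,2):R a2@(3,0):R a3@(3,5):R
t=2: a0@(1,2):P a1@(1,3):R a2@(2,0):R a3@(2,5):R
t=3: a0@(1,3):P a1@(1,4):R a2@(2,5):R a3@(2,4):R
t=4: a0@(1,4):P a1@(1,5):R a2@(2,0):R a3@(3,4):R
t=5: a0@(1,5):P a1@(1,0):R a2@(2,1):R a3@(2,4):R
t=6: a0@(1,0):P a1@(1,1):R a2@(2,2):R a3@(3,4):R
t=7: a0@(1,1):P a1@(1,2):R a2@(2,3):R a3@(2,4):R
t=8: a0@(1,2):P a1@(1,3):R a2@(2,4):R a3@(2,3):R

3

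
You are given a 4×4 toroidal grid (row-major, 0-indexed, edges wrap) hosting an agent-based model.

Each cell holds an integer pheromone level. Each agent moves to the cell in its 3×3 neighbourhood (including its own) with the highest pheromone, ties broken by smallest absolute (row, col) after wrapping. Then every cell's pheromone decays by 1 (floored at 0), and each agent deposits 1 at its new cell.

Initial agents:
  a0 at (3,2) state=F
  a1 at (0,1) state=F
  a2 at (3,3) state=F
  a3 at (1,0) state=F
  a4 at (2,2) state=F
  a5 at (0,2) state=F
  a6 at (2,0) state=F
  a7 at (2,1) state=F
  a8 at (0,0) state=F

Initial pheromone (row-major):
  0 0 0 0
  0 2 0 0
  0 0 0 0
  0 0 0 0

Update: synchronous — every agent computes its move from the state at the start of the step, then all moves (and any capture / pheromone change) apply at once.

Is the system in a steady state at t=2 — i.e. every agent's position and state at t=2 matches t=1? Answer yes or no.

t=1: a0@(0,1) a1@(1,1) a2@(0,0) a3@(1,1) a4@(1,1) a5@(1,1) a6@(1,1) a7@(1,1) a8@(1,1) | pheromone: 1 1 0 0 / 0 8 0 0 / 0 0 0 0 / 0 0 0 0
t=2: a0@(1,1) a1@(1,1) a2@(1,1) a3@(1,1) a4@(1,1) a5@(1,1) a6@(1,1) a7@(1,1) a8@(1,1) | pheromone: 0 0 0 0 / 0 16 0 0 / 0 0 0 0 / 0 0 0 0

no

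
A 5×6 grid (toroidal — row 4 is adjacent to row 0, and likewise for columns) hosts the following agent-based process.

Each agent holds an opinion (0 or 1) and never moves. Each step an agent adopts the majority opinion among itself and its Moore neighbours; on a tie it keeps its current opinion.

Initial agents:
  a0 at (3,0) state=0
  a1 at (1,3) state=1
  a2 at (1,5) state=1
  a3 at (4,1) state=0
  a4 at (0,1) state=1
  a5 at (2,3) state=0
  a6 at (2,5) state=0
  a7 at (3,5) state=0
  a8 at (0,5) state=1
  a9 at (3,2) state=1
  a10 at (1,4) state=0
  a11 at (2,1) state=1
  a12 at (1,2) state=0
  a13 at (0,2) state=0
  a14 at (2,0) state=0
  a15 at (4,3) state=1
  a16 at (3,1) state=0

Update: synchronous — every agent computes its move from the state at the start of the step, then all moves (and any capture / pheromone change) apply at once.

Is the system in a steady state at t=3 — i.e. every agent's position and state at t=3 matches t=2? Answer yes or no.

no

t=1: a0@(3,0):0 a1@(1,3):0 a2@(1,5):0 a3@(4,1):0 a4@(0,1):0 a5@(2,3):0 a6@(2,5):0 a7@(3,5):0 a8@(0,5):1 a9@(3,2):1 a10@(1,4):0 a11@(2,1):0 a12@(1,2):0 a13@(0,2):0 a14@(2,0):0 a15@(4,3):1 a16@(3,1):0
t=2: a0@(3,0):0 a1@(1,3):0 a2@(1,5):0 a3@(4,1):0 a4@(0,1):0 a5@(2,3):0 a6@(2,5):0 a7@(3,5):0 a8@(0,5):0 a9@(3,2):0 a10@(1,4):0 a11@(2,1):0 a12@(1,2):0 a13@(0,2):0 a14@(2,0):0 a15@(4,3):1 a16@(3,1):0
t=3: a0@(3,0):0 a1@(1,3):0 a2@(1,5):0 a3@(4,1):0 a4@(0,1):0 a5@(2,3):0 a6@(2,5):0 a7@(3,5):0 a8@(0,5):0 a9@(3,2):0 a10@(1,4):0 a11@(2,1):0 a12@(1,2):0 a13@(0,2):0 a14@(2,0):0 a15@(4,3):0 a16@(3,1):0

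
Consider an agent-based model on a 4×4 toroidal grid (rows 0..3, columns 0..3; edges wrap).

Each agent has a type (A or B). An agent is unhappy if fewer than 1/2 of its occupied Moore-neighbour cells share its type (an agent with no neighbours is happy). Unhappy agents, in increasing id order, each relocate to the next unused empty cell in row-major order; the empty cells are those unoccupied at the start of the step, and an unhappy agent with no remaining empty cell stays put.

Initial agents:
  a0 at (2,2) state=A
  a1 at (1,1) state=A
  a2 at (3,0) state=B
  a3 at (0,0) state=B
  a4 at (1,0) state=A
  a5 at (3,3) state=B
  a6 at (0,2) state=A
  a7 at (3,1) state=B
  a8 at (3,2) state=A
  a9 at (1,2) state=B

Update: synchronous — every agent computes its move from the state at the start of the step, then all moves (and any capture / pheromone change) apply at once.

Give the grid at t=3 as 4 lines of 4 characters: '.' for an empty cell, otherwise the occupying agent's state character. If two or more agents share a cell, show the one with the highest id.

BAAA
BB..
...B
BAA.

t=1: a0@(0,1):A a1@(1,1):A a2@(3,0):B a3@(0,0):B a4@(1,0):A a5@(0,3):B a6@(1,3):A a7@(2,0):B a8@(3,2):A a9@(2,1):B
t=2: a0@(0,1):A a1@(0,2):A a2@(3,0):B a3@(1,2):B a4@(2,2):A a5@(2,3):B a6@(3,1):A a7@(3,3):B a8@(3,2):A a9@(2,1):B
t=3: a0@(0,1):A a1@(0,2):A a2@(3,0):B a3@(0,0):B a4@(0,3):A a5@(2,3):B a6@(3,1):A a7@(1,0):B a8@(3,2):A a9@(1,1):B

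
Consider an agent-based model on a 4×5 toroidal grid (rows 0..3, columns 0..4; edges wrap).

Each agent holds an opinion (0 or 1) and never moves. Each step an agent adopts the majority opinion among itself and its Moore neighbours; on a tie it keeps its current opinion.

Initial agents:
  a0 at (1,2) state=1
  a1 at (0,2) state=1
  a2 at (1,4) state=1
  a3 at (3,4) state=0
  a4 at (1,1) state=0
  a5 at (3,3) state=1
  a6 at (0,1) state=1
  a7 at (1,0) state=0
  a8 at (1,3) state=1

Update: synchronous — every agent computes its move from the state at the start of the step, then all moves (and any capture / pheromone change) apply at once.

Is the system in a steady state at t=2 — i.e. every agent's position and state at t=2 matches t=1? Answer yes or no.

t=1: a0@(1,2):1 a1@(0,2):1 a2@(1,4):1 a3@(3,4):0 a4@(1,1):1 a5@(3,3):1 a6@(0,1):1 a7@(1,0):0 a8@(1,3):1
t=2: a0@(1,2):1 a1@(0,2):1 a2@(1,4):1 a3@(3,4):0 a4@(1,1):1 a5@(3,3):1 a6@(0,1):1 a7@(1,0):1 a8@(1,3):1

no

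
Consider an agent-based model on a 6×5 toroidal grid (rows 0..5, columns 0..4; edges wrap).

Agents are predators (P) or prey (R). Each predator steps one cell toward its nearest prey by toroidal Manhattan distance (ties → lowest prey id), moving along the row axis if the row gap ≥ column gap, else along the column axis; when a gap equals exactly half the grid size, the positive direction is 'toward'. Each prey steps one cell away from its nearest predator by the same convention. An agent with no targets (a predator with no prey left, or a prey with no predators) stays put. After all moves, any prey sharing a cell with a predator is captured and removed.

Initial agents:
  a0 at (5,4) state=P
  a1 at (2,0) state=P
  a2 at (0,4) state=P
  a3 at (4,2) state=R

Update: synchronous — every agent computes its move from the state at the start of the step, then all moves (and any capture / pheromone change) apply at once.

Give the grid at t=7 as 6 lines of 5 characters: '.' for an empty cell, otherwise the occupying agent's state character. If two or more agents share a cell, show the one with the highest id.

t=1: a0@(5,3):P a1@(3,0):P a2@(5,4):P a3@(4,1):R
t=2: a0@(5,2):P a1@(4,0):P a2@(5,0):P a3@(5,1):R
t=3: a0@(5,1):P a1@(5,0):P a2@(5,1):P
t=4: (unchanged — steady state)

.....
.....
.....
.....
.....
PP...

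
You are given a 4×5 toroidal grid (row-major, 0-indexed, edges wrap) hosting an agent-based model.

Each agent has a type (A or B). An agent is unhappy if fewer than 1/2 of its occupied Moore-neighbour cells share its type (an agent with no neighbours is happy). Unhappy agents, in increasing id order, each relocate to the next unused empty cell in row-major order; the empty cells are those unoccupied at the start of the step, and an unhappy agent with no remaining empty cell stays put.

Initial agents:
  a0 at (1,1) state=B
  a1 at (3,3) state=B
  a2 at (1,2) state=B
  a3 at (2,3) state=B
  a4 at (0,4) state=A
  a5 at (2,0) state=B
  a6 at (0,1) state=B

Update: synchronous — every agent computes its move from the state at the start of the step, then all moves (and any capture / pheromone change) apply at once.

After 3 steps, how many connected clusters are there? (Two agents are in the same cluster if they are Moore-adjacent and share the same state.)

t=1: a0@(1,1):B a1@(3,3):B a2@(1,2):B a3@(2,3):B a4@(0,0):A a5@(2,0):B a6@(0,1):B
t=2: a0@(1,1):B a1@(3,3):B a2@(1,2):B a3@(2,3):B a4@(0,2):A a5@(2,0):B a6@(0,1):B
t=3: a0@(1,1):B a1@(3,3):B a2@(1,2):B a3@(2,3):B a4@(0,0):A a5@(2,0):B a6@(0,1):B

2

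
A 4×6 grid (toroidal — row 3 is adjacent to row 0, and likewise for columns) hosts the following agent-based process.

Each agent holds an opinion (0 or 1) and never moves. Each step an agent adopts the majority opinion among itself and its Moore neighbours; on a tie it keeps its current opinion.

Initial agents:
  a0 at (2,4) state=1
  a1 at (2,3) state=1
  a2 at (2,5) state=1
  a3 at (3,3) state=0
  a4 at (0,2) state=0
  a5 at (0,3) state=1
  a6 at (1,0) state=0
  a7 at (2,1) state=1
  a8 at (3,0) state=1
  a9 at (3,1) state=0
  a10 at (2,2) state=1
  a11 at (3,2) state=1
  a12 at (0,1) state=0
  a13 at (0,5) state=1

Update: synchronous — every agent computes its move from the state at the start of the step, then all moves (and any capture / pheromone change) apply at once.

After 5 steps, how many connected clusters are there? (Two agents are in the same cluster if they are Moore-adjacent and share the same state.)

t=1: a0@(2,4):1 a1@(2,3):1 a2@(2,5):1 a3@(3,3):1 a4@(0,2):0 a5@(0,3):1 a6@(1,0):1 a7@(2,1):1 a8@(3,0):1 a9@(3,1):1 a10@(2,2):1 a11@(3,2):1 a12@(0,1):0 a13@(0,5):1
t=2: a0@(2,4):1 a1@(2,3):1 a2@(2,5):1 a3@(3,3):1 a4@(0,2):1 a5@(0,3):1 a6@(1,0):1 a7@(2,1):1 a8@(3,0):1 a9@(3,1):1 a10@(2,2):1 a11@(3,2):1 a12@(0,1):1 a13@(0,5):1
t=3: (unchanged — steady state)

1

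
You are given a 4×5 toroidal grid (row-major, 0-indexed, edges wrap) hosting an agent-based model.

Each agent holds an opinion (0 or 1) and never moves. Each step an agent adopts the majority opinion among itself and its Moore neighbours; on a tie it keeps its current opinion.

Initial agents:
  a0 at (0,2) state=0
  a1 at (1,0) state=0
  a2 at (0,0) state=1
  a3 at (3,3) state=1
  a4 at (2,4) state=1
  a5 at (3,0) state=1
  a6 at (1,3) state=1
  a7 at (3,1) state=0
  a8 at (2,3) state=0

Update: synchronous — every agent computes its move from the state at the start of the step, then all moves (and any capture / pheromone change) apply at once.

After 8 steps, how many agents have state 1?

t=1: a0@(0,2):0 a1@(1,0):1 a2@(0,0):1 a3@(3,3):1 a4@(2,4):1 a5@(3,0):1 a6@(1,3):1 a7@(3,1):0 a8@(2,3):1
t=2: (unchanged — steady state)

7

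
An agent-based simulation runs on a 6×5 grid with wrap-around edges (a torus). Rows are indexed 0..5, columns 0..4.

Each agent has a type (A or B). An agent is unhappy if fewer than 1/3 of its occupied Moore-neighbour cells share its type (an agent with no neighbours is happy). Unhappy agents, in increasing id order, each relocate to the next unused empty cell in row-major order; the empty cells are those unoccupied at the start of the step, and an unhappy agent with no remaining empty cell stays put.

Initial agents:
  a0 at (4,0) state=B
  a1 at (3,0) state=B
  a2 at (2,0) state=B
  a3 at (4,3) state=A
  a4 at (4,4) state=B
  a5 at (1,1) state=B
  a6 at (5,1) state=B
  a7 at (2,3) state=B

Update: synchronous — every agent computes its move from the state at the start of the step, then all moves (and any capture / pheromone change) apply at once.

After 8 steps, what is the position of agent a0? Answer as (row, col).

(4, 0)

t=1: a0@(4,0):B a1@(3,0):B a2@(2,0):B a3@(0,0):A a4@(4,4):B a5@(1,1):B a6@(5,1):B a7@(2,3):B
t=2: a0@(4,0):B a1@(3,0):B a2@(2,0):B a3@(0,1):A a4@(4,4):B a5@(1,1):B a6@(5,1):B a7@(2,3):B
t=3: a0@(4,0):B a1@(3,0):B a2@(2,0):B a3@(0,0):A a4@(4,4):B a5@(1,1):B a6@(5,1):B a7@(2,3):B
t=4: a0@(4,0):B a1@(3,0):B a2@(2,0):B a3@(0,1):A a4@(4,4):B a5@(1,1):B a6@(5,1):B a7@(2,3):B
t=5: a0@(4,0):B a1@(3,0):B a2@(2,0):B a3@(0,0):A a4@(4,4):B a5@(1,1):B a6@(5,1):B a7@(2,3):B
t=6: a0@(4,0):B a1@(3,0):B a2@(2,0):B a3@(0,1):A a4@(4,4):B a5@(1,1):B a6@(5,1):B a7@(2,3):B
t=7: a0@(4,0):B a1@(3,0):B a2@(2,0):B a3@(0,0):A a4@(4,4):B a5@(1,1):B a6@(5,1):B a7@(2,3):B
t=8: a0@(4,0):B a1@(3,0):B a2@(2,0):B a3@(0,1):A a4@(4,4):B a5@(1,1):B a6@(5,1):B a7@(2,3):B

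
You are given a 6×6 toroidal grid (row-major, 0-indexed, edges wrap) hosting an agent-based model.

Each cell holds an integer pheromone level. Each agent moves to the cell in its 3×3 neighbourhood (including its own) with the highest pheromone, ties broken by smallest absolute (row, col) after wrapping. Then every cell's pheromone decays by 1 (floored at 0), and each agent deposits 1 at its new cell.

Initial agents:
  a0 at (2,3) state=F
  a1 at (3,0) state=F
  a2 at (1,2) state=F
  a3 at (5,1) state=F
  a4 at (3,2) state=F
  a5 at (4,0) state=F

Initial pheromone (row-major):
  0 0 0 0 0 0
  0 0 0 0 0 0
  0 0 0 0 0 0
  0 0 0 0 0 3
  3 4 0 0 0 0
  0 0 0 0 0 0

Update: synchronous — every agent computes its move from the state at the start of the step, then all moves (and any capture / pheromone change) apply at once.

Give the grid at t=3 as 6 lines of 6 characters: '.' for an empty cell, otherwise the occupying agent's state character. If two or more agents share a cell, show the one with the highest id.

.F....
......
......
......
.F....
......

t=1: a0@(1,2) a1@(4,1) a2@(0,1) a3@(4,1) a4@(4,1) a5@(4,1) | pheromone: 0 1 0 0 0 0 / 0 0 1 0 0 0 / 0 0 0 0 0 0 / 0 0 0 0 0 2 / 2 7 0 0 0 0 / 0 0 0 0 0 0
t=2: a0@(0,1) a1@(4,1) a2@(0,1) a3@(4,1) a4@(4,1) a5@(4,1) | pheromone: 0 2 0 0 0 0 / 0 0 0 0 0 0 / 0 0 0 0 0 0 / 0 0 0 0 0 1 / 1 10 0 0 0 0 / 0 0 0 0 0 0
t=3: a0@(0,1) a1@(4,1) a2@(0,1) a3@(4,1) a4@(4,1) a5@(4,1) | pheromone: 0 3 0 0 0 0 / 0 0 0 0 0 0 / 0 0 0 0 0 0 / 0 0 0 0 0 0 / 0 13 0 0 0 0 / 0 0 0 0 0 0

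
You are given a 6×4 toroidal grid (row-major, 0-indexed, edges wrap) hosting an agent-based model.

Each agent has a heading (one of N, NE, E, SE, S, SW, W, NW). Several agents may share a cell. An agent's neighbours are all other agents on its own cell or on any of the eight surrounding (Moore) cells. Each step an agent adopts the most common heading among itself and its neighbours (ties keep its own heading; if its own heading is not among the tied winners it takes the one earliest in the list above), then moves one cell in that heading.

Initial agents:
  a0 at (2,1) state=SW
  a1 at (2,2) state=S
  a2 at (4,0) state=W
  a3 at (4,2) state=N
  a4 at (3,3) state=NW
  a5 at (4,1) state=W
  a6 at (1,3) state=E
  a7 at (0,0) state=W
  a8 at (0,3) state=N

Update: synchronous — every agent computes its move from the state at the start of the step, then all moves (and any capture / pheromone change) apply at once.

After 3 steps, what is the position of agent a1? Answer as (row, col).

(4, 1)

t=1: a0@(3,0):SW a1@(3,2):S a2@(4,3):W a3@(3,2):N a4@(2,2):NW a5@(4,0):W a6@(1,0):E a7@(0,3):W a8@(5,3):N
t=2: a0@(3,3):W a1@(4,2):S a2@(4,2):W a3@(2,2):N a4@(1,1):NW a5@(4,3):W a6@(1,1):E a7@(0,2):W a8@(5,2):W
t=3: a0@(3,2):W a1@(4,1):W a2@(4,1):W a3@(1,2):N a4@(0,0):NW a5@(4,2):W a6@(1,2):E a7@(0,1):W a8@(5,1):W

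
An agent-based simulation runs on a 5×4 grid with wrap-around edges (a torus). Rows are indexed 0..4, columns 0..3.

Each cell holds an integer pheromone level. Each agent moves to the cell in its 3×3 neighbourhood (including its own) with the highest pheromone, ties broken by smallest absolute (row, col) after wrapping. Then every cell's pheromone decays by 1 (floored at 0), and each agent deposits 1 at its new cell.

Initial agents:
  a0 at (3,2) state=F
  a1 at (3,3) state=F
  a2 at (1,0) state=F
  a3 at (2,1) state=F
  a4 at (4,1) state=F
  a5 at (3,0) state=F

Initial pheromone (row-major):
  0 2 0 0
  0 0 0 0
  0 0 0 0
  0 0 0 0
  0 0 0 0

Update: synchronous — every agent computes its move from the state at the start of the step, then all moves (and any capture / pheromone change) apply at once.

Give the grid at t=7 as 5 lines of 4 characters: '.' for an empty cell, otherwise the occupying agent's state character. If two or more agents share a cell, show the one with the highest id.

t=1: a0@(2,1) a1@(2,0) a2@(0,1) a3@(1,0) a4@(0,1) a5@(2,0) | pheromone: 0 3 0 0 / 1 0 0 0 / 2 1 0 0 / 0 0 0 0 / 0 0 0 0
t=2: a0@(2,0) a1@(2,0) a2@(0,1) a3@(0,1) a4@(0,1) a5@(2,0) | pheromone: 0 5 0 0 / 0 0 0 0 / 4 0 0 0 / 0 0 0 0 / 0 0 0 0
t=3: a0@(2,0) a1@(2,0) a2@(0,1) a3@(0,1) a4@(0,1) a5@(2,0) | pheromone: 0 7 0 0 / 0 0 0 0 / 6 0 0 0 / 0 0 0 0 / 0 0 0 0
t=4: a0@(2,0) a1@(2,0) a2@(0,1) a3@(0,1) a4@(0,1) a5@(2,0) | pheromone: 0 9 0 0 / 0 0 0 0 / 8 0 0 0 / 0 0 0 0 / 0 0 0 0
t=5: a0@(2,0) a1@(2,0) a2@(0,1) a3@(0,1) a4@(0,1) a5@(2,0) | pheromone: 0 11 0 0 / 0 0 0 0 / 10 0 0 0 / 0 0 0 0 / 0 0 0 0
t=6: a0@(2,0) a1@(2,0) a2@(0,1) a3@(0,1) a4@(0,1) a5@(2,0) | pheromone: 0 13 0 0 / 0 0 0 0 / 12 0 0 0 / 0 0 0 0 / 0 0 0 0
t=7: a0@(2,0) a1@(2,0) a2@(0,1) a3@(0,1) a4@(0,1) a5@(2,0) | pheromone: 0 15 0 0 / 0 0 0 0 / 14 0 0 0 / 0 0 0 0 / 0 0 0 0

.F..
....
F...
....
....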